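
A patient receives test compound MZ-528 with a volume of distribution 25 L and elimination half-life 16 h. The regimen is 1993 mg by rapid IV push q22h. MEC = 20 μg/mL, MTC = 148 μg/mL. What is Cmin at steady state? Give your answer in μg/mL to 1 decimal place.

k = ln2/t½ = ln2/16 ≈ 0.043322 h⁻¹; fraction remaining f = e^(−kτ) = e^(−0.043322×22) ≈ 0.3856.
Accumulation ratio R = 1/(1 − f) ≈ 1/0.6144 ≈ 1.6276.
Each bolus raises the concentration by D/Vd = 1993/25 ≈ 79.720 μg/mL.
Steady-state peak Cmax,ss = C₀·R ≈ 79.720 × 1.6276 ≈ 129.752 μg/mL.
One interval later, Cmin,ss = Cmax,ss·e^(−kτ) ≈ 129.752 × 0.3856 ≈ 50.032 μg/mL.
Trough 50.0 μg/mL vs MEC 20 μg/mL: adequate.

50.0 μg/mL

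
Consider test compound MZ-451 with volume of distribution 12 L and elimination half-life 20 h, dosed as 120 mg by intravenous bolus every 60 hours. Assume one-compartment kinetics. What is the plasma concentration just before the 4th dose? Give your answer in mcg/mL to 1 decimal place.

f = (1/2)^(τ/t½) = (1/2)^(60/20) ≈ 0.1250.
C₀ = D/Vd = 120/12 ≈ 10.000 mcg/mL.
Before the 4th dose, 3 doses have been given. Superposition: Cmin = C₀·(f + f² + … + f^3).
≈ 10.000 × (0.1250 + 0.0156 + 0.0020) ≈ 10.000 × 0.1426 ≈ 1.426 mcg/mL.

1.4 mcg/mL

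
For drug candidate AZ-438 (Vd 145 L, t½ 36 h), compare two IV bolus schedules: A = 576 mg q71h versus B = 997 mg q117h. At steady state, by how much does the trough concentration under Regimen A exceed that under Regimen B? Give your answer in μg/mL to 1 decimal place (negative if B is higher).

Regimen A: f = (1/2)^(71/36) ≈ 0.2549; Cmin,ss = (576/145)·f/(1−f) ≈ 1.359 μg/mL.
Regimen B: f = (1/2)^(117/36) ≈ 0.1051; Cmin,ss = (997/145)·f/(1−f) ≈ 0.808 μg/mL.
Difference ≈ 1.359 − 0.808 ≈ 0.551 μg/mL.

0.6 μg/mL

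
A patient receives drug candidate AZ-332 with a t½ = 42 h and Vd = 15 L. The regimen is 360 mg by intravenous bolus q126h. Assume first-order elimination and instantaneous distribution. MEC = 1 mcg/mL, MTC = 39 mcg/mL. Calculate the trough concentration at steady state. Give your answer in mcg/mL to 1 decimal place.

3.4 mcg/mL

The dosing interval is 3 half-lives, so f = 2^(−3) = 0.125.
At steady state, R = 1/(1 − 0.125) = 8/7.
Single-dose peak C₀ = D/Vd = 360/15 = 24 mcg/mL.
Steady-state peak Cmax,ss = C₀·R = 24 × 8/7 ≈ 27.429 mcg/mL.
Steady-state trough Cmin,ss = Cmax,ss·f ≈ 27.429 × 0.125 ≈ 3.429 mcg/mL.
Trough 3.4 mcg/mL vs MEC 1 mcg/mL: adequate.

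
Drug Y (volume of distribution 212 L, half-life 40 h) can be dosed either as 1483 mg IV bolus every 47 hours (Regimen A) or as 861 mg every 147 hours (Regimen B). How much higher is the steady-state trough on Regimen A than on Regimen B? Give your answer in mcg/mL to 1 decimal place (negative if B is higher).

Regimen A: f = (1/2)^(47/40) ≈ 0.4429; Cmin,ss = (1483/212)·f/(1−f) ≈ 5.561 mcg/mL.
Regimen B: f = (1/2)^(147/40) ≈ 0.0783; Cmin,ss = (861/212)·f/(1−f) ≈ 0.345 mcg/mL.
Difference ≈ 5.561 − 0.345 ≈ 5.216 mcg/mL.

5.2 mcg/mL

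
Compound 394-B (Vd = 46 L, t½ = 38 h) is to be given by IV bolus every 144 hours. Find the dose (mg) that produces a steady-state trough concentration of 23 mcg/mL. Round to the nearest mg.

13572 mg

τ/t½ = 144/38 ≈ 3.7895, so f = (1/2)^(144/38) ≈ 0.072319.
Cmin,ss = (D/Vd)·f/(1−f), so D = Cmin,ss·Vd·(1−f)/f.
D = 23 × 46 × (1−f)/f ≈ 23 × 46 × 12.82762 ≈ 13571.62 mg.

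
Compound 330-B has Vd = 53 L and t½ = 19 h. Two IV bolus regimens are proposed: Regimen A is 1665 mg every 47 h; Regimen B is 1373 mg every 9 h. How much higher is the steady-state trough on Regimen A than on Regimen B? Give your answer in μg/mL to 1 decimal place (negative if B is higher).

Regimen A: f = (1/2)^(47/19) ≈ 0.1800; Cmin,ss = (1665/53)·f/(1−f) ≈ 6.896 μg/mL.
Regimen B: f = (1/2)^(9/19) ≈ 0.7201; Cmin,ss = (1373/53)·f/(1−f) ≈ 66.648 μg/mL.
Difference ≈ 6.896 − 66.648 ≈ -59.752 μg/mL.

-59.8 μg/mL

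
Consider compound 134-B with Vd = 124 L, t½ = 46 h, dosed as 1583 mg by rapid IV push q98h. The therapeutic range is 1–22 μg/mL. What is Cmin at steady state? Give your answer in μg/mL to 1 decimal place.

3.8 μg/mL

Over one 98-h interval, 98/46 ≈ 2.1304 half-lives elapse, leaving f ≈ 0.2284 of each dose.
At steady state, accumulation factor R = 1/(1 − e^(−kτ)) ≈ 1.2960.
Each bolus raises the concentration by D/Vd = 1583/124 ≈ 12.766 μg/mL.
Cmax,ss = C₀/(1 − f) ≈ 12.766/0.7716 ≈ 16.545 μg/mL.
Steady-state trough Cmin,ss = Cmax,ss·f ≈ 16.545 × 0.2284 ≈ 3.779 μg/mL.
Trough 3.8 μg/mL vs MEC 1 μg/mL: adequate.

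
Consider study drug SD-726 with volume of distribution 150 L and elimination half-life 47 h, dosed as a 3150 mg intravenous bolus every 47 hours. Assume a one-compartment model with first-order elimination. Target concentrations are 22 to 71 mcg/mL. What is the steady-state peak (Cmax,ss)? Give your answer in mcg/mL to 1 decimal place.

The dosing interval is 1 half-life, so f = 2^(−1) = 0.5.
Accumulation ratio R = 1/(1 − f) = 1/0.5 = 2/1.
Single-dose peak C₀ = D/Vd = 3150/150 = 21 mcg/mL.
Steady-state peak Cmax,ss = C₀·R = 21 × 2/1 ≈ 42.000 mcg/mL.
Peak 42.0 mcg/mL vs MTC 71 mcg/mL: below toxic threshold.

42.0 mcg/mL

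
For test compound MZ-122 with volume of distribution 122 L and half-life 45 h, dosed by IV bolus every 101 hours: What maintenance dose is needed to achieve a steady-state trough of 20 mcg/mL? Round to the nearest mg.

τ/t½ = 101/45 ≈ 2.2444, so f = (1/2)^(101/45) ≈ 0.211035.
Cmin,ss = (D/Vd)·f/(1−f), so D = Cmin,ss·Vd·(1−f)/f.
D = 20 × 122 × (1−f)/f ≈ 20 × 122 × 3.73855 ≈ 9122.06 mg.

9122 mg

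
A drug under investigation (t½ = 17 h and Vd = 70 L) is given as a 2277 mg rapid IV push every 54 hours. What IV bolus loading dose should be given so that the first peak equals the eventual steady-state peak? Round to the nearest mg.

2560 mg

f = (1/2)^(54/17) ≈ 0.110608; accumulation ratio R = 1/(1−f) ≈ 1.12436.
Loading dose to hit Cmax,ss on first dose: D_load = D_maint·R ≈ 2277 × 1.12436 ≈ 2560.17 mg.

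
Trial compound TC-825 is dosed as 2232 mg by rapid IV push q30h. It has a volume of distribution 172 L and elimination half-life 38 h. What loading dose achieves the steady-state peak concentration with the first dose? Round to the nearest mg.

5296 mg

f = (1/2)^(30/38) ≈ 0.578555; accumulation ratio R = 1/(1−f) ≈ 2.37279.
Loading dose to hit Cmax,ss on first dose: D_load = D_maint·R ≈ 2232 × 2.37279 ≈ 5296.07 mg.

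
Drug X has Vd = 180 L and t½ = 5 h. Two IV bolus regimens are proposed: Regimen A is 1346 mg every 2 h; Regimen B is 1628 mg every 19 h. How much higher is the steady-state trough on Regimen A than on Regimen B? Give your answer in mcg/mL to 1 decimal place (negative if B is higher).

Regimen A: f = (1/2)^(2/5) ≈ 0.7579; Cmin,ss = (1346/180)·f/(1−f) ≈ 23.409 mcg/mL.
Regimen B: f = (1/2)^(19/5) ≈ 0.0718; Cmin,ss = (1628/180)·f/(1−f) ≈ 0.700 mcg/mL.
Difference ≈ 23.409 − 0.700 ≈ 22.709 mcg/mL.

22.7 mcg/mL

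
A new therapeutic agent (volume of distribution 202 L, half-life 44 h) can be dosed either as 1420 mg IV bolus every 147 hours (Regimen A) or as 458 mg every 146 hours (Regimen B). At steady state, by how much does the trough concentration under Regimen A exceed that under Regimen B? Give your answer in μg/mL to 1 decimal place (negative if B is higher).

Regimen A: f = (1/2)^(147/44) ≈ 0.0987; Cmin,ss = (1420/202)·f/(1−f) ≈ 0.770 μg/mL.
Regimen B: f = (1/2)^(146/44) ≈ 0.1003; Cmin,ss = (458/202)·f/(1−f) ≈ 0.253 μg/mL.
Difference ≈ 0.770 − 0.253 ≈ 0.517 μg/mL.

0.5 μg/mL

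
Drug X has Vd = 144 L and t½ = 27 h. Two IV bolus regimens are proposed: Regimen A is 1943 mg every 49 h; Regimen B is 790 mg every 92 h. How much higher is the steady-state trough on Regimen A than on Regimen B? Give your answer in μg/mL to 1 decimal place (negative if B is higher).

Regimen A: f = (1/2)^(49/27) ≈ 0.2842; Cmin,ss = (1943/144)·f/(1−f) ≈ 5.357 μg/mL.
Regimen B: f = (1/2)^(92/27) ≈ 0.0942; Cmin,ss = (790/144)·f/(1−f) ≈ 0.571 μg/mL.
Difference ≈ 5.357 − 0.571 ≈ 4.786 μg/mL.

4.8 μg/mL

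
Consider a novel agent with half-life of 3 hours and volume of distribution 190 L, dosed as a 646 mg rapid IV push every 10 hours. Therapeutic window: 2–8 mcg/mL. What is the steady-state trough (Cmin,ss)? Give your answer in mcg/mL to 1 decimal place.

0.4 mcg/mL

Over one 10-h interval, 10/3 ≈ 3.3333 half-lives elapse, leaving f ≈ 0.0992 of each dose.
Each bolus raises the concentration by D/Vd = 646/190 ≈ 3.400 mcg/mL.
Steady-state trough Cmin,ss = C₀·f/(1−f) ≈ 3.400 × 0.0992/0.9008 ≈ 0.374 mcg/mL.
Trough 0.4 mcg/mL vs MEC 2 mcg/mL: subtherapeutic.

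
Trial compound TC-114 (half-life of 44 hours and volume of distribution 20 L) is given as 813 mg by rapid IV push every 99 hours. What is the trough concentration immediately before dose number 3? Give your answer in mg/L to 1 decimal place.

10.3 mg/L

f = (1/2)^(τ/t½) = (1/2)^(99/44) ≈ 0.2102.
C₀ = D/Vd = 813/20 ≈ 40.650 mg/L.
Before the 3rd dose, 2 doses have been given. Superposition: Cmin = C₀·(f + f²).
≈ 40.650 × (0.2102 + 0.0442) ≈ 40.650 × 0.2544 ≈ 10.341 mg/L.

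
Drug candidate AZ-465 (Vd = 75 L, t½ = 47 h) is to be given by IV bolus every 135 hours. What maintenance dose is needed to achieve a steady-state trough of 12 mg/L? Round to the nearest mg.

τ/t½ = 135/47 ≈ 2.8723, so f = (1/2)^(135/47) ≈ 0.136565.
Cmin,ss = (D/Vd)·f/(1−f), so D = Cmin,ss·Vd·(1−f)/f.
D = 12 × 75 × (1−f)/f ≈ 12 × 75 × 6.32252 ≈ 5690.27 mg.

5690 mg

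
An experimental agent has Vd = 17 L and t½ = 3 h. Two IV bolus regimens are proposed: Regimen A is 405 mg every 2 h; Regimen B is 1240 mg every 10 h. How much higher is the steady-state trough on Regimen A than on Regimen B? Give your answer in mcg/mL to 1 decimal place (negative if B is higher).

32.5 mcg/mL

Regimen A: f = (1/2)^(2/3) ≈ 0.6300; Cmin,ss = (405/17)·f/(1−f) ≈ 40.564 mcg/mL.
Regimen B: f = (1/2)^(10/3) ≈ 0.0992; Cmin,ss = (1240/17)·f/(1−f) ≈ 8.033 mcg/mL.
Difference ≈ 40.564 − 8.033 ≈ 32.531 mcg/mL.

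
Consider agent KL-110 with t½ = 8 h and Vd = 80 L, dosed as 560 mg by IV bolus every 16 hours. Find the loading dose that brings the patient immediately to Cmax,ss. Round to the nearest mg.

747 mg

f = (1/2)^(16/8) ≈ 0.250000; accumulation ratio R = 1/(1−f) ≈ 1.33333.
Loading dose to hit Cmax,ss on first dose: D_load = D_maint·R ≈ 560 × 1.33333 ≈ 746.66 mg.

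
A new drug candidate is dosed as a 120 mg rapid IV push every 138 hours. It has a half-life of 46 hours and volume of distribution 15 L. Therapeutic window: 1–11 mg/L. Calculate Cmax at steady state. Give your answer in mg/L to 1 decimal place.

The dosing interval is 3 half-lives, so f = 2^(−3) = 0.125.
At steady state, R = 1/(1 − 0.125) = 8/7.
Single-dose peak C₀ = D/Vd = 120/15 = 8 mg/L.
Steady-state peak Cmax,ss = C₀·R = 8 × 8/7 ≈ 9.143 mg/L.
Peak 9.1 mg/L vs MTC 11 mg/L: below toxic threshold.

9.1 mg/L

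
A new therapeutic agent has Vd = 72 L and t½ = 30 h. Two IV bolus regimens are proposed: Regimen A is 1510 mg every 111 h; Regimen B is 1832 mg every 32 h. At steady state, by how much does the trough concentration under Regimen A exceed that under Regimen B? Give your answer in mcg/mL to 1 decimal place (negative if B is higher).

-21.5 mcg/mL

Regimen A: f = (1/2)^(111/30) ≈ 0.0769; Cmin,ss = (1510/72)·f/(1−f) ≈ 1.747 mcg/mL.
Regimen B: f = (1/2)^(32/30) ≈ 0.4774; Cmin,ss = (1832/72)·f/(1−f) ≈ 23.244 mcg/mL.
Difference ≈ 1.747 − 23.244 ≈ -21.497 mcg/mL.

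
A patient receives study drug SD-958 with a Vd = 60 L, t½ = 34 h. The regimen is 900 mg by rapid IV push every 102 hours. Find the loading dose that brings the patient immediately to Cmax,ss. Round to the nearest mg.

1029 mg

f = (1/2)^(102/34) ≈ 0.125000; accumulation ratio R = 1/(1−f) ≈ 1.14286.
Loading dose to hit Cmax,ss on first dose: D_load = D_maint·R ≈ 900 × 1.14286 ≈ 1028.57 mg.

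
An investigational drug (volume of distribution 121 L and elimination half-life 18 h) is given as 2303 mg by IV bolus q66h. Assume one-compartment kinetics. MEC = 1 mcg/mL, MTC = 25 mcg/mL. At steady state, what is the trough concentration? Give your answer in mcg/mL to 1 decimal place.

1.6 mcg/mL

Over one 66-h interval, 66/18 ≈ 3.6667 half-lives elapse, leaving f ≈ 0.0787 of each dose.
At steady state, accumulation factor R = 1/(1 − e^(−kτ)) ≈ 1.0854.
Single-dose peak C₀ = D/Vd = 2303/121 ≈ 19.033 mcg/mL.
Steady-state peak Cmax,ss = C₀·R ≈ 19.033 × 1.0854 ≈ 20.658 mcg/mL.
Steady-state trough Cmin,ss = Cmax,ss·f ≈ 20.658 × 0.0787 ≈ 1.626 mcg/mL.
Trough 1.6 mcg/mL vs MEC 1 mcg/mL: adequate.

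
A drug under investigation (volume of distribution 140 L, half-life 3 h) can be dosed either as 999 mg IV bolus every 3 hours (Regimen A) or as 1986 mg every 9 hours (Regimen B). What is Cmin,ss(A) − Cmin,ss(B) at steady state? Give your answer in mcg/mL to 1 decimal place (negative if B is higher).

5.1 mcg/mL

Regimen A: f = (1/2)^(3/3) ≈ 0.5000; Cmin,ss = (999/140)·f/(1−f) ≈ 7.136 mcg/mL.
Regimen B: f = (1/2)^(9/3) ≈ 0.1250; Cmin,ss = (1986/140)·f/(1−f) ≈ 2.027 mcg/mL.
Difference ≈ 7.136 − 2.027 ≈ 5.109 mcg/mL.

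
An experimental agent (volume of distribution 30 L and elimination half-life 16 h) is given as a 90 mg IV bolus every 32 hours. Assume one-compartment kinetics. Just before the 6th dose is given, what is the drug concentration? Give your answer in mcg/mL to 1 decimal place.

1.0 mcg/mL

f = (1/2)^(τ/t½) = (1/2)^(32/16) ≈ 0.2500.
C₀ = D/Vd = 90/30 ≈ 3.000 mcg/mL.
Before the 6th dose, 5 doses have been given. Superposition: Cmin = C₀·(f + f² + … + f^5).
≈ 3.000 × (0.2500 + 0.0625 + 0.0156 + 0.0039 + 0.0010) ≈ 3.000 × 0.3330 ≈ 0.999 mcg/mL.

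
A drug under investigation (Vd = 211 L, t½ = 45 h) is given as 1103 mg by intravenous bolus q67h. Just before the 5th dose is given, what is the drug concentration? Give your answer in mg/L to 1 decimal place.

2.8 mg/L

f = (1/2)^(τ/t½) = (1/2)^(67/45) ≈ 0.3563.
C₀ = D/Vd = 1103/211 ≈ 5.227 mg/L.
Before the 5th dose, 4 doses have been given. Superposition: Cmin = C₀·(f + f² + … + f^4).
≈ 5.227 × (0.3563 + 0.1269 + 0.0452 + 0.0161) ≈ 5.227 × 0.5445 ≈ 2.846 mg/L.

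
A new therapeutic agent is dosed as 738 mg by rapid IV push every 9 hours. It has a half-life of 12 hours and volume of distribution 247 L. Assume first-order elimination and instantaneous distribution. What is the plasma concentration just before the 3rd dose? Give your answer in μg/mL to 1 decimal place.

2.8 μg/mL

f = (1/2)^(τ/t½) = (1/2)^(9/12) ≈ 0.5946.
C₀ = D/Vd = 738/247 ≈ 2.988 μg/mL.
Before the 3rd dose, 2 doses have been given. Superposition: Cmin = C₀·(f + f²).
≈ 2.988 × (0.5946 + 0.3535) ≈ 2.988 × 0.9481 ≈ 2.833 μg/mL.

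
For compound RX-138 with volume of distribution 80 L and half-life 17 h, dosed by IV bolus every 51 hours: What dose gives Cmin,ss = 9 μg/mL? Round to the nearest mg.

τ/t½ = 51/17 ≈ 3, so f = (1/2)^(51/17) ≈ 0.125000.
Cmin,ss = (D/Vd)·f/(1−f), so D = Cmin,ss·Vd·(1−f)/f.
D = 9 × 80 × (1−f)/f ≈ 9 × 80 × 7.00000 ≈ 5040.00 mg.

5040 mg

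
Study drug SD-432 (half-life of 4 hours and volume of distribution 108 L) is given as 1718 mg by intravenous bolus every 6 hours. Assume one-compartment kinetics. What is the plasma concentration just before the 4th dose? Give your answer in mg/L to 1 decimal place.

8.3 mg/L

f = (1/2)^(τ/t½) = (1/2)^(6/4) ≈ 0.3536.
C₀ = D/Vd = 1718/108 ≈ 15.907 mg/L.
Before the 4th dose, 3 doses have been given. Superposition: Cmin = C₀·(f + f² + … + f^3).
≈ 15.907 × (0.3536 + 0.1250 + 0.0442) ≈ 15.907 × 0.5228 ≈ 8.316 mg/L.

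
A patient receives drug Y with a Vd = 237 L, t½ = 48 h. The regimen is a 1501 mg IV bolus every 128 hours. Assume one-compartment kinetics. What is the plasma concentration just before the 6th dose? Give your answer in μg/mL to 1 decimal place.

f = (1/2)^(τ/t½) = (1/2)^(128/48) ≈ 0.1575.
C₀ = D/Vd = 1501/237 ≈ 6.333 μg/mL.
Before the 6th dose, 5 doses have been given. Superposition: Cmin = C₀·(f + f² + … + f^5).
≈ 6.333 × (0.1575 + 0.0248 + 0.0039 + 0.0006 + 0.0001) ≈ 6.333 × 0.1869 ≈ 1.184 μg/mL.

1.2 μg/mL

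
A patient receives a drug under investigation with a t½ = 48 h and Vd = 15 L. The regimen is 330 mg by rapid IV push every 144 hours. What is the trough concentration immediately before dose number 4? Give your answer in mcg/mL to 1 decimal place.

3.1 mcg/mL

f = (1/2)^(τ/t½) = (1/2)^(144/48) ≈ 0.1250.
C₀ = D/Vd = 330/15 ≈ 22.000 mcg/mL.
Before the 4th dose, 3 doses have been given. Superposition: Cmin = C₀·(f + f² + … + f^3).
≈ 22.000 × (0.1250 + 0.0156 + 0.0020) ≈ 22.000 × 0.1426 ≈ 3.137 mcg/mL.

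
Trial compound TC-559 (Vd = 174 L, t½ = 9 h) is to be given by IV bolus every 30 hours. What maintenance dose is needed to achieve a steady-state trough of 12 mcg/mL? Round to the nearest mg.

18958 mg

τ/t½ = 30/9 ≈ 3.3333, so f = (1/2)^(30/9) ≈ 0.099213.
Cmin,ss = (D/Vd)·f/(1−f), so D = Cmin,ss·Vd·(1−f)/f.
D = 12 × 174 × (1−f)/f ≈ 12 × 174 × 9.07932 ≈ 18957.62 mg.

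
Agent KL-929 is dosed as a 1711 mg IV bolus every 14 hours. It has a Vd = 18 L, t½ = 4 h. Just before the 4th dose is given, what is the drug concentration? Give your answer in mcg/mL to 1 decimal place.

f = (1/2)^(τ/t½) = (1/2)^(14/4) ≈ 0.0884.
C₀ = D/Vd = 1711/18 ≈ 95.056 mcg/mL.
Before the 4th dose, 3 doses have been given. Superposition: Cmin = C₀·(f + f² + … + f^3).
≈ 95.056 × (0.0884 + 0.0078 + 0.0007) ≈ 95.056 × 0.0969 ≈ 9.211 mcg/mL.

9.2 mcg/mL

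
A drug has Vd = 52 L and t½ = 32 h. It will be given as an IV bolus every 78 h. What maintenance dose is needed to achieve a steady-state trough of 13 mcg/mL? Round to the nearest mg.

τ/t½ = 78/32 ≈ 2.4375, so f = (1/2)^(78/32) ≈ 0.184603.
Cmin,ss = (D/Vd)·f/(1−f), so D = Cmin,ss·Vd·(1−f)/f.
D = 13 × 52 × (1−f)/f ≈ 13 × 52 × 4.41703 ≈ 2985.91 mg.

2986 mg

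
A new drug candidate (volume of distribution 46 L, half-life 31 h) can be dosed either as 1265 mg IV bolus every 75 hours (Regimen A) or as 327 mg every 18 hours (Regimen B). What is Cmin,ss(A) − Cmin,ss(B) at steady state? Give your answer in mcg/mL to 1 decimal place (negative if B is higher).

Regimen A: f = (1/2)^(75/31) ≈ 0.1869; Cmin,ss = (1265/46)·f/(1−f) ≈ 6.321 mcg/mL.
Regimen B: f = (1/2)^(18/31) ≈ 0.6687; Cmin,ss = (327/46)·f/(1−f) ≈ 14.348 mcg/mL.
Difference ≈ 6.321 − 14.348 ≈ -8.027 mcg/mL.

-8.0 mcg/mL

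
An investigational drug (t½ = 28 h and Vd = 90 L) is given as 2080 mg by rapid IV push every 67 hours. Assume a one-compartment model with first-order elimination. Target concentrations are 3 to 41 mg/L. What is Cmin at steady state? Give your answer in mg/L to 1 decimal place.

τ/t½ = 67/28 ≈ 2.3929, so fraction remaining f = (1/2)^(67/28) ≈ 0.1904.
At steady state, accumulation factor R = 1/(1 − e^(−kτ)) ≈ 1.2352.
Single-dose peak C₀ = D/Vd = 2080/90 ≈ 23.111 mg/L.
Steady-state peak Cmax,ss = C₀·R ≈ 23.111 × 1.2352 ≈ 28.547 mg/L.
One interval later, Cmin,ss = Cmax,ss·e^(−kτ) ≈ 28.547 × 0.1904 ≈ 5.435 mg/L.
Trough 5.4 mg/L vs MEC 3 mg/L: adequate.

5.4 mg/L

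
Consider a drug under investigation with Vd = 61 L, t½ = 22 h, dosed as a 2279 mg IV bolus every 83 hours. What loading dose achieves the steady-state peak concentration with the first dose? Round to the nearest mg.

f = (1/2)^(83/22) ≈ 0.073164; accumulation ratio R = 1/(1−f) ≈ 1.07894.
Loading dose to hit Cmax,ss on first dose: D_load = D_maint·R ≈ 2279 × 1.07894 ≈ 2458.90 mg.

2459 mg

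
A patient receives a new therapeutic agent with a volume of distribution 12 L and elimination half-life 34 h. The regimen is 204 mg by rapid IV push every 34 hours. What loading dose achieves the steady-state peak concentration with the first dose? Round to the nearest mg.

408 mg

f = (1/2)^(34/34) ≈ 0.500000; accumulation ratio R = 1/(1−f) ≈ 2.00000.
Loading dose to hit Cmax,ss on first dose: D_load = D_maint·R ≈ 204 × 2.00000 ≈ 408.00 mg.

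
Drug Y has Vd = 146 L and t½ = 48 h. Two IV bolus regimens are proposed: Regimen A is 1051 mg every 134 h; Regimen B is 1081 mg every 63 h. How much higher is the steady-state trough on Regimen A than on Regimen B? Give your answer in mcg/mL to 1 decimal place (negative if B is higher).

Regimen A: f = (1/2)^(134/48) ≈ 0.1444; Cmin,ss = (1051/146)·f/(1−f) ≈ 1.215 mcg/mL.
Regimen B: f = (1/2)^(63/48) ≈ 0.4026; Cmin,ss = (1081/146)·f/(1−f) ≈ 4.990 mcg/mL.
Difference ≈ 1.215 − 4.990 ≈ -3.775 mcg/mL.

-3.8 mcg/mL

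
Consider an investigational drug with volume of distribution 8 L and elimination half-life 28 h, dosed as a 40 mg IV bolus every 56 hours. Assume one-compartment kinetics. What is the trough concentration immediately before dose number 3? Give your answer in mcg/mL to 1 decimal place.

f = (1/2)^(τ/t½) = (1/2)^(56/28) ≈ 0.2500.
C₀ = D/Vd = 40/8 ≈ 5.000 mcg/mL.
Before the 3rd dose, 2 doses have been given. Superposition: Cmin = C₀·(f + f²).
≈ 5.000 × (0.2500 + 0.0625) ≈ 5.000 × 0.3125 ≈ 1.562 mcg/mL.

1.6 mcg/mL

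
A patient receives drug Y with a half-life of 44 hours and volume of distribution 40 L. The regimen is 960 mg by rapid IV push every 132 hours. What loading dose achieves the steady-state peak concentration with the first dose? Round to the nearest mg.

1097 mg

f = (1/2)^(132/44) ≈ 0.125000; accumulation ratio R = 1/(1−f) ≈ 1.14286.
Loading dose to hit Cmax,ss on first dose: D_load = D_maint·R ≈ 960 × 1.14286 ≈ 1097.15 mg.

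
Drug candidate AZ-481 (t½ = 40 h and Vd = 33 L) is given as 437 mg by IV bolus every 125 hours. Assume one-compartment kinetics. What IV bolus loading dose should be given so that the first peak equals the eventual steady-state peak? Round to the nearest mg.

f = (1/2)^(125/40) ≈ 0.114626; accumulation ratio R = 1/(1−f) ≈ 1.12947.
Loading dose to hit Cmax,ss on first dose: D_load = D_maint·R ≈ 437 × 1.12947 ≈ 493.58 mg.

494 mg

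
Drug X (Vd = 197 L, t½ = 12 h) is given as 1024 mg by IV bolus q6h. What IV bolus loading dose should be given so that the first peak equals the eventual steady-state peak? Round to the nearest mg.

f = (1/2)^(6/12) ≈ 0.707107; accumulation ratio R = 1/(1−f) ≈ 3.41422.
Loading dose to hit Cmax,ss on first dose: D_load = D_maint·R ≈ 1024 × 3.41422 ≈ 3496.16 mg.

3496 mg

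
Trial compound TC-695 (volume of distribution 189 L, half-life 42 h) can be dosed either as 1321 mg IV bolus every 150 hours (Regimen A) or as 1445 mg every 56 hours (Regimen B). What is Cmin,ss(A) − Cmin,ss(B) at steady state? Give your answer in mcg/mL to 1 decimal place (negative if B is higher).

-4.4 mcg/mL

Regimen A: f = (1/2)^(150/42) ≈ 0.0841; Cmin,ss = (1321/189)·f/(1−f) ≈ 0.642 mcg/mL.
Regimen B: f = (1/2)^(56/42) ≈ 0.3969; Cmin,ss = (1445/189)·f/(1−f) ≈ 5.032 mcg/mL.
Difference ≈ 0.642 − 5.032 ≈ -4.390 mcg/mL.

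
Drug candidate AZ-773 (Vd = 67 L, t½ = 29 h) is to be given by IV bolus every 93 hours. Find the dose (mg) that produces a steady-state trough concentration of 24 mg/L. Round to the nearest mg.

τ/t½ = 93/29 ≈ 3.2069, so f = (1/2)^(93/29) ≈ 0.108300.
Cmin,ss = (D/Vd)·f/(1−f), so D = Cmin,ss·Vd·(1−f)/f.
D = 24 × 67 × (1−f)/f ≈ 24 × 67 × 8.23361 ≈ 13239.64 mg.

13240 mg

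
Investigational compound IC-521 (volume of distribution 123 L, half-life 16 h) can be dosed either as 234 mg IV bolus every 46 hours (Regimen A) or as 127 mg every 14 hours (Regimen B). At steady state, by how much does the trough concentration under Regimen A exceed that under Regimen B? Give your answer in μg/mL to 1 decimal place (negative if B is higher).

-0.9 μg/mL

Regimen A: f = (1/2)^(46/16) ≈ 0.1363; Cmin,ss = (234/123)·f/(1−f) ≈ 0.300 μg/mL.
Regimen B: f = (1/2)^(14/16) ≈ 0.5453; Cmin,ss = (127/123)·f/(1−f) ≈ 1.238 μg/mL.
Difference ≈ 0.300 − 1.238 ≈ -0.938 μg/mL.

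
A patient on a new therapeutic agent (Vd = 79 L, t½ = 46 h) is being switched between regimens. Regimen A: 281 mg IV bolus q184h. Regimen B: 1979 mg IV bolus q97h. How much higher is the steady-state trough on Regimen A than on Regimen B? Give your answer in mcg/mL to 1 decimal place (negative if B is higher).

-7.3 mcg/mL

Regimen A: f = (1/2)^(184/46) ≈ 0.0625; Cmin,ss = (281/79)·f/(1−f) ≈ 0.237 mcg/mL.
Regimen B: f = (1/2)^(97/46) ≈ 0.2319; Cmin,ss = (1979/79)·f/(1−f) ≈ 7.563 mcg/mL.
Difference ≈ 0.237 − 7.563 ≈ -7.326 mcg/mL.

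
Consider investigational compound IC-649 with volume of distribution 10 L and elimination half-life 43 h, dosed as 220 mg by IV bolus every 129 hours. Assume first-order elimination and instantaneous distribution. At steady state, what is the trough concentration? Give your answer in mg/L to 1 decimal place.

3.1 mg/L

The dosing interval is 3 half-lives, so f = 2^(−3) = 0.125.
At steady state, R = 1/(1 − 0.125) = 8/7.
Single-dose peak C₀ = D/Vd = 220/10 = 22 mg/L.
Steady-state peak Cmax,ss = C₀·R = 22 × 8/7 ≈ 25.143 mg/L.
Steady-state trough Cmin,ss = Cmax,ss·f ≈ 25.143 × 0.125 ≈ 3.143 mg/L.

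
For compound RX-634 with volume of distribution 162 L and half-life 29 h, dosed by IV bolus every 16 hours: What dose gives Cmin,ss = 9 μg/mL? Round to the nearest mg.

679 mg

τ/t½ = 16/29 ≈ 0.55172, so f = (1/2)^(16/29) ≈ 0.682204.
Cmin,ss = (D/Vd)·f/(1−f), so D = Cmin,ss·Vd·(1−f)/f.
D = 9 × 162 × (1−f)/f ≈ 9 × 162 × 0.46584 ≈ 679.19 mg.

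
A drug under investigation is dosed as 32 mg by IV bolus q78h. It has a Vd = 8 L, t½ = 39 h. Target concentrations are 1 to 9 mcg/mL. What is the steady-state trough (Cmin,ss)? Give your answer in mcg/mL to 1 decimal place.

τ = 78 h = 2 half-lives, so f = (1/2)^2 = 0.25.
At steady state, R = 1/(1 − 0.25) = 4/3.
Single-dose peak C₀ = D/Vd = 32/8 = 4 mcg/mL.
Steady-state peak Cmax,ss = C₀·R = 4 × 4/3 ≈ 5.333 mcg/mL.
Steady-state trough Cmin,ss = Cmax,ss·f ≈ 5.333 × 0.25 ≈ 1.333 mcg/mL.
Trough 1.3 mcg/mL vs MEC 1 mcg/mL: adequate.

1.3 mcg/mL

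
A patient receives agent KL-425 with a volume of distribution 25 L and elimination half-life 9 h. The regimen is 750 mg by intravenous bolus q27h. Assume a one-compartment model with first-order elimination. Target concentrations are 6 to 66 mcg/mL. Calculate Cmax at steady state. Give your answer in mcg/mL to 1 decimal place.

The dosing interval is 3 half-lives, so f = 2^(−3) = 0.125.
Accumulation ratio R = 1/(1 − f) = 1/0.875 = 8/7.
Single-dose peak C₀ = D/Vd = 750/25 = 30 mcg/mL.
Steady-state peak Cmax,ss = C₀·R = 30 × 8/7 ≈ 34.286 mcg/mL.
Peak 34.3 mcg/mL vs MTC 66 mcg/mL: below toxic threshold.

34.3 mcg/mL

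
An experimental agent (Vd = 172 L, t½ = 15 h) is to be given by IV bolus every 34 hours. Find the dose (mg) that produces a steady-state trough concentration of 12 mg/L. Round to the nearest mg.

7868 mg

τ/t½ = 34/15 ≈ 2.2667, so f = (1/2)^(34/15) ≈ 0.207809.
Cmin,ss = (D/Vd)·f/(1−f), so D = Cmin,ss·Vd·(1−f)/f.
D = 12 × 172 × (1−f)/f ≈ 12 × 172 × 3.81211 ≈ 7868.20 mg.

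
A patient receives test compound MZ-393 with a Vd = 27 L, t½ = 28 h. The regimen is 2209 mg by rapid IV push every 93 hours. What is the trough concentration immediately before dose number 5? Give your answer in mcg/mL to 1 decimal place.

9.1 mcg/mL

f = (1/2)^(τ/t½) = (1/2)^(93/28) ≈ 0.1000.
C₀ = D/Vd = 2209/27 ≈ 81.815 mcg/mL.
Before the 5th dose, 4 doses have been given. Superposition: Cmin = C₀·(f + f² + … + f^4).
≈ 81.815 × (0.1000 + 0.0100 + 0.0010 + 0.0001) ≈ 81.815 × 0.1111 ≈ 9.090 mcg/mL.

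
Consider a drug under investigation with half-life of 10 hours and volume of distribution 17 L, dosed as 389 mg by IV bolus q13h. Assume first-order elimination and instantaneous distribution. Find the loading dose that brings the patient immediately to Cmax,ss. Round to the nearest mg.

f = (1/2)^(13/10) ≈ 0.406126; accumulation ratio R = 1/(1−f) ≈ 1.68386.
Loading dose to hit Cmax,ss on first dose: D_load = D_maint·R ≈ 389 × 1.68386 ≈ 655.02 mg.

655 mg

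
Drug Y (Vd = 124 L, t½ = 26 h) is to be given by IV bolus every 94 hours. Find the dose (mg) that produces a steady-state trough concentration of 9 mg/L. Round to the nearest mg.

τ/t½ = 94/26 ≈ 3.6154, so f = (1/2)^(94/26) ≈ 0.081594.
Cmin,ss = (D/Vd)·f/(1−f), so D = Cmin,ss·Vd·(1−f)/f.
D = 9 × 124 × (1−f)/f ≈ 9 × 124 × 11.25580 ≈ 12561.47 mg.

12561 mg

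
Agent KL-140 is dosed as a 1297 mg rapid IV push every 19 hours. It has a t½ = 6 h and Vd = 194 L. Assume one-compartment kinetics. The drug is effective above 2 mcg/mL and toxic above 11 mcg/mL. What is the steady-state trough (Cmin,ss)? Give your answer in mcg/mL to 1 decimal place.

0.8 mcg/mL

Over one 19-h interval, 19/6 ≈ 3.1667 half-lives elapse, leaving f ≈ 0.1114 of each dose.
Single-dose peak C₀ = D/Vd = 1297/194 ≈ 6.686 mcg/mL.
Steady-state trough Cmin,ss = C₀·f/(1−f) ≈ 6.686 × 0.1114/0.8886 ≈ 0.838 mcg/mL.
Trough 0.8 mcg/mL vs MEC 2 mcg/mL: subtherapeutic.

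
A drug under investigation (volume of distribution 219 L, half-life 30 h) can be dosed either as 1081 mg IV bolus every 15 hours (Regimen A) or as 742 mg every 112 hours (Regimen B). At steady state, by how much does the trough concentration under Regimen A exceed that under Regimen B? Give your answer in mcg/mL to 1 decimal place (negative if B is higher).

Regimen A: f = (1/2)^(15/30) ≈ 0.7071; Cmin,ss = (1081/219)·f/(1−f) ≈ 11.916 mcg/mL.
Regimen B: f = (1/2)^(112/30) ≈ 0.0752; Cmin,ss = (742/219)·f/(1−f) ≈ 0.276 mcg/mL.
Difference ≈ 11.916 − 0.276 ≈ 11.640 mcg/mL.

11.6 mcg/mL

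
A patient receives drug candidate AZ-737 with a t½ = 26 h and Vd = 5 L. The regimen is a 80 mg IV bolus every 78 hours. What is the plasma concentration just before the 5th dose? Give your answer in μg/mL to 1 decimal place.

f = (1/2)^(τ/t½) = (1/2)^(78/26) ≈ 0.1250.
C₀ = D/Vd = 80/5 ≈ 16.000 μg/mL.
Before the 5th dose, 4 doses have been given. Superposition: Cmin = C₀·(f + f² + … + f^4).
≈ 16.000 × (0.1250 + 0.0156 + 0.0020 + 0.0002) ≈ 16.000 × 0.1428 ≈ 2.285 μg/mL.

2.3 μg/mL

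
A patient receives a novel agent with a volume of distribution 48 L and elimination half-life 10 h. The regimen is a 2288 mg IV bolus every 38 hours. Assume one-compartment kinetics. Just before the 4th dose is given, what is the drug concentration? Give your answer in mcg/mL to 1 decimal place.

3.7 mcg/mL

f = (1/2)^(τ/t½) = (1/2)^(38/10) ≈ 0.0718.
C₀ = D/Vd = 2288/48 ≈ 47.667 mcg/mL.
Before the 4th dose, 3 doses have been given. Superposition: Cmin = C₀·(f + f² + … + f^3).
≈ 47.667 × (0.0718 + 0.0052 + 0.0004) ≈ 47.667 × 0.0774 ≈ 3.689 mcg/mL.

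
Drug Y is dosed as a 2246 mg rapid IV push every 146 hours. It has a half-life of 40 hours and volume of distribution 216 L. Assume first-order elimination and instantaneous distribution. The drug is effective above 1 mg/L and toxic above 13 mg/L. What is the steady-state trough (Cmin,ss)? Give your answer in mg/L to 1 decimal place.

0.9 mg/L

τ/t½ = 146/40 ≈ 3.65, so fraction remaining f = (1/2)^(146/40) ≈ 0.0797.
At steady state, accumulation factor R = 1/(1 − e^(−kτ)) ≈ 1.0866.
Single-dose peak C₀ = D/Vd = 2246/216 ≈ 10.398 mg/L.
Cmax,ss = C₀/(1 − f) ≈ 10.398/0.9203 ≈ 11.298 mg/L.
One interval later, Cmin,ss = Cmax,ss·e^(−kτ) ≈ 11.298 × 0.0797 ≈ 0.900 mg/L.
Trough 0.9 mg/L vs MEC 1 mg/L: subtherapeutic.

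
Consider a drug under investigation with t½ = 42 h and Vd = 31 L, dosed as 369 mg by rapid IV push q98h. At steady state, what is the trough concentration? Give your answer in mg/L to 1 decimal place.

2.9 mg/L

k = ln2/t½ = ln2/42 ≈ 0.016504 h⁻¹; fraction remaining f = e^(−kτ) = e^(−0.016504×98) ≈ 0.1984.
At steady state, accumulation factor R = 1/(1 − e^(−kτ)) ≈ 1.2475.
Single-dose peak C₀ = D/Vd = 369/31 ≈ 11.903 mg/L.
Steady-state peak Cmax,ss = C₀·R ≈ 11.903 × 1.2475 ≈ 14.849 mg/L.
Steady-state trough Cmin,ss = Cmax,ss·f ≈ 14.849 × 0.1984 ≈ 2.946 mg/L.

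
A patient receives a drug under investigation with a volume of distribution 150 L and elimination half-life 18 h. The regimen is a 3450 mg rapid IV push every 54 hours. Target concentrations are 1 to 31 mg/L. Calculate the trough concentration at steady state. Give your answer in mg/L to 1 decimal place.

3.3 mg/L

The dosing interval is 3 half-lives, so f = 2^(−3) = 0.125.
Accumulation ratio R = 1/(1 − f) = 1/0.875 = 8/7.
Single-dose peak C₀ = D/Vd = 3450/150 = 23 mg/L.
Steady-state peak Cmax,ss = C₀·R = 23 × 8/7 ≈ 26.286 mg/L.
Steady-state trough Cmin,ss = Cmax,ss·f ≈ 26.286 × 0.125 ≈ 3.286 mg/L.
Trough 3.3 mg/L vs MEC 1 mg/L: adequate.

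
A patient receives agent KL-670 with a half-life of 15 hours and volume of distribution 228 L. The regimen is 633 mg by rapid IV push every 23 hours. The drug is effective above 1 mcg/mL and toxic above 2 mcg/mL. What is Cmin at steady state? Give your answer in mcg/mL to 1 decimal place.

1.5 mcg/mL

k = ln2/t½ = ln2/15 ≈ 0.046210 h⁻¹; fraction remaining f = e^(−kτ) = e^(−0.046210×23) ≈ 0.3455.
Accumulation ratio R = 1/(1 − f) ≈ 1/0.6545 ≈ 1.5279.
Single-dose peak C₀ = D/Vd = 633/228 ≈ 2.776 mcg/mL.
Steady-state peak Cmax,ss = C₀·R ≈ 2.776 × 1.5279 ≈ 4.241 mcg/mL.
Steady-state trough Cmin,ss = Cmax,ss·f ≈ 4.241 × 0.3455 ≈ 1.465 mcg/mL.
Trough 1.5 mcg/mL vs MEC 1 mcg/mL: adequate.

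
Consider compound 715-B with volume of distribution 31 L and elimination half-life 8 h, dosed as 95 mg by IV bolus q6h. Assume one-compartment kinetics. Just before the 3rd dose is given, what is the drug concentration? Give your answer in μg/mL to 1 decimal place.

f = (1/2)^(τ/t½) = (1/2)^(6/8) ≈ 0.5946.
C₀ = D/Vd = 95/31 ≈ 3.065 μg/mL.
Before the 3rd dose, 2 doses have been given. Superposition: Cmin = C₀·(f + f²).
≈ 3.065 × (0.5946 + 0.3535) ≈ 3.065 × 0.9481 ≈ 2.906 μg/mL.

2.9 μg/mL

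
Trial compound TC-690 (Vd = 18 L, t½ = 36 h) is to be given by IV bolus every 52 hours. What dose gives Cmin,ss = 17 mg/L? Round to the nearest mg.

τ/t½ = 52/36 ≈ 1.4444, so f = (1/2)^(52/36) ≈ 0.367434.
Cmin,ss = (D/Vd)·f/(1−f), so D = Cmin,ss·Vd·(1−f)/f.
D = 17 × 18 × (1−f)/f ≈ 17 × 18 × 1.72158 ≈ 526.80 mg.

527 mg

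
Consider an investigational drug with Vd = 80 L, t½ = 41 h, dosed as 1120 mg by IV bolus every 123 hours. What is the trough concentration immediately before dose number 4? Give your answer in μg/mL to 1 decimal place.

f = (1/2)^(τ/t½) = (1/2)^(123/41) ≈ 0.1250.
C₀ = D/Vd = 1120/80 ≈ 14.000 μg/mL.
Before the 4th dose, 3 doses have been given. Superposition: Cmin = C₀·(f + f² + … + f^3).
≈ 14.000 × (0.1250 + 0.0156 + 0.0020) ≈ 14.000 × 0.1426 ≈ 1.996 μg/mL.

2.0 μg/mL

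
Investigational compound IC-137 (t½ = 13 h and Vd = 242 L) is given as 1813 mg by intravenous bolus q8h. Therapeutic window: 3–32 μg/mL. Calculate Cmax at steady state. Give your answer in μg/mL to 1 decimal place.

k = ln2/t½ = ln2/13 ≈ 0.053319 h⁻¹; fraction remaining f = e^(−kτ) = e^(−0.053319×8) ≈ 0.6528.
Accumulation ratio R = 1/(1 − f) ≈ 1/0.3472 ≈ 2.8802.
Each bolus raises the concentration by D/Vd = 1813/242 ≈ 7.492 μg/mL.
Cmax,ss = C₀/(1 − f) ≈ 7.492/0.3472 ≈ 21.578 μg/mL.
Peak 21.6 μg/mL vs MTC 32 μg/mL: below toxic threshold.

21.6 μg/mL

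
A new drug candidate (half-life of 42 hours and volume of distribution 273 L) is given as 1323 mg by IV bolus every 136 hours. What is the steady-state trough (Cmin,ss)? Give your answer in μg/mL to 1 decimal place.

0.6 μg/mL

k = ln2/t½ = ln2/42 ≈ 0.016504 h⁻¹; fraction remaining f = e^(−kτ) = e^(−0.016504×136) ≈ 0.1060.
At steady state, accumulation factor R = 1/(1 − e^(−kτ)) ≈ 1.1186.
Each bolus raises the concentration by D/Vd = 1323/273 ≈ 4.846 μg/mL.
Cmax,ss = C₀/(1 − f) ≈ 4.846/0.8940 ≈ 5.421 μg/mL.
One interval later, Cmin,ss = Cmax,ss·e^(−kτ) ≈ 5.421 × 0.1060 ≈ 0.575 μg/mL.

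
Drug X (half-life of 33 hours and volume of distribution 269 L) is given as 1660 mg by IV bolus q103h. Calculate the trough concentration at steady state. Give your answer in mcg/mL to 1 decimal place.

0.8 mcg/mL

τ/t½ = 103/33 ≈ 3.1212, so fraction remaining f = (1/2)^(103/33) ≈ 0.1149.
At steady state, accumulation factor R = 1/(1 − e^(−kτ)) ≈ 1.1298.
Single-dose peak C₀ = D/Vd = 1660/269 ≈ 6.171 mcg/mL.
Cmax,ss = C₀/(1 − f) ≈ 6.171/0.8851 ≈ 6.972 mcg/mL.
One interval later, Cmin,ss = Cmax,ss·e^(−kτ) ≈ 6.972 × 0.1149 ≈ 0.801 mcg/mL.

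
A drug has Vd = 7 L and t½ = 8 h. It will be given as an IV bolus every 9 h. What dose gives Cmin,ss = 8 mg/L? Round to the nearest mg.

τ/t½ = 9/8 ≈ 1.125, so f = (1/2)^(9/8) ≈ 0.458502.
Cmin,ss = (D/Vd)·f/(1−f), so D = Cmin,ss·Vd·(1−f)/f.
D = 8 × 7 × (1−f)/f ≈ 8 × 7 × 1.18102 ≈ 66.14 mg.

66 mg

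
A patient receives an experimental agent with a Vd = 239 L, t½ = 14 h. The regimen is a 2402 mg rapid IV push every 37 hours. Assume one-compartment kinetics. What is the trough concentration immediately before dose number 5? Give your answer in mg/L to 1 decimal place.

f = (1/2)^(τ/t½) = (1/2)^(37/14) ≈ 0.1601.
C₀ = D/Vd = 2402/239 ≈ 10.050 mg/L.
Before the 5th dose, 4 doses have been given. Superposition: Cmin = C₀·(f + f² + … + f^4).
≈ 10.050 × (0.1601 + 0.0256 + 0.0041 + 0.0007) ≈ 10.050 × 0.1905 ≈ 1.915 mg/L.

1.9 mg/L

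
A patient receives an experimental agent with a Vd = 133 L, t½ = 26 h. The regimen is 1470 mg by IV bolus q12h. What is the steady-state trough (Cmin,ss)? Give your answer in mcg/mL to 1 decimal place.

k = ln2/t½ = ln2/26 ≈ 0.026660 h⁻¹; fraction remaining f = e^(−kτ) = e^(−0.026660×12) ≈ 0.7262.
At steady state, accumulation factor R = 1/(1 − e^(−kτ)) ≈ 3.6523.
Each bolus raises the concentration by D/Vd = 1470/133 ≈ 11.053 mcg/mL.
Steady-state peak Cmax,ss = C₀·R ≈ 11.053 × 3.6523 ≈ 40.369 mcg/mL.
One interval later, Cmin,ss = Cmax,ss·e^(−kτ) ≈ 40.369 × 0.7262 ≈ 29.316 mcg/mL.

29.3 mcg/mL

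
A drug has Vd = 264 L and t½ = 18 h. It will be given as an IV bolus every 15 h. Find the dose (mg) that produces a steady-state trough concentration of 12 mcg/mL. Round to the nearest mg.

τ/t½ = 15/18 ≈ 0.83333, so f = (1/2)^(15/18) ≈ 0.561231.
Cmin,ss = (D/Vd)·f/(1−f), so D = Cmin,ss·Vd·(1−f)/f.
D = 12 × 264 × (1−f)/f ≈ 12 × 264 × 0.78180 ≈ 2476.74 mg.

2477 mg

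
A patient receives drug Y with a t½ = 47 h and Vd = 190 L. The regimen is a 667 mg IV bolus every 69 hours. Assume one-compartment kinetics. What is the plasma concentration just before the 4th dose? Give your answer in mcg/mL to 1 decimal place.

1.9 mcg/mL

f = (1/2)^(τ/t½) = (1/2)^(69/47) ≈ 0.3615.
C₀ = D/Vd = 667/190 ≈ 3.511 mcg/mL.
Before the 4th dose, 3 doses have been given. Superposition: Cmin = C₀·(f + f² + … + f^3).
≈ 3.511 × (0.3615 + 0.1307 + 0.0472) ≈ 3.511 × 0.5394 ≈ 1.894 mcg/mL.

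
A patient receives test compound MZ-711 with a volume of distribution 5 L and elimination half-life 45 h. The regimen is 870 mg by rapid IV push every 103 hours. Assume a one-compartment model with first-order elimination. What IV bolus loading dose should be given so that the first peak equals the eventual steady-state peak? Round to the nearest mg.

1094 mg

f = (1/2)^(103/45) ≈ 0.204633; accumulation ratio R = 1/(1−f) ≈ 1.25728.
Loading dose to hit Cmax,ss on first dose: D_load = D_maint·R ≈ 870 × 1.25728 ≈ 1093.83 mg.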